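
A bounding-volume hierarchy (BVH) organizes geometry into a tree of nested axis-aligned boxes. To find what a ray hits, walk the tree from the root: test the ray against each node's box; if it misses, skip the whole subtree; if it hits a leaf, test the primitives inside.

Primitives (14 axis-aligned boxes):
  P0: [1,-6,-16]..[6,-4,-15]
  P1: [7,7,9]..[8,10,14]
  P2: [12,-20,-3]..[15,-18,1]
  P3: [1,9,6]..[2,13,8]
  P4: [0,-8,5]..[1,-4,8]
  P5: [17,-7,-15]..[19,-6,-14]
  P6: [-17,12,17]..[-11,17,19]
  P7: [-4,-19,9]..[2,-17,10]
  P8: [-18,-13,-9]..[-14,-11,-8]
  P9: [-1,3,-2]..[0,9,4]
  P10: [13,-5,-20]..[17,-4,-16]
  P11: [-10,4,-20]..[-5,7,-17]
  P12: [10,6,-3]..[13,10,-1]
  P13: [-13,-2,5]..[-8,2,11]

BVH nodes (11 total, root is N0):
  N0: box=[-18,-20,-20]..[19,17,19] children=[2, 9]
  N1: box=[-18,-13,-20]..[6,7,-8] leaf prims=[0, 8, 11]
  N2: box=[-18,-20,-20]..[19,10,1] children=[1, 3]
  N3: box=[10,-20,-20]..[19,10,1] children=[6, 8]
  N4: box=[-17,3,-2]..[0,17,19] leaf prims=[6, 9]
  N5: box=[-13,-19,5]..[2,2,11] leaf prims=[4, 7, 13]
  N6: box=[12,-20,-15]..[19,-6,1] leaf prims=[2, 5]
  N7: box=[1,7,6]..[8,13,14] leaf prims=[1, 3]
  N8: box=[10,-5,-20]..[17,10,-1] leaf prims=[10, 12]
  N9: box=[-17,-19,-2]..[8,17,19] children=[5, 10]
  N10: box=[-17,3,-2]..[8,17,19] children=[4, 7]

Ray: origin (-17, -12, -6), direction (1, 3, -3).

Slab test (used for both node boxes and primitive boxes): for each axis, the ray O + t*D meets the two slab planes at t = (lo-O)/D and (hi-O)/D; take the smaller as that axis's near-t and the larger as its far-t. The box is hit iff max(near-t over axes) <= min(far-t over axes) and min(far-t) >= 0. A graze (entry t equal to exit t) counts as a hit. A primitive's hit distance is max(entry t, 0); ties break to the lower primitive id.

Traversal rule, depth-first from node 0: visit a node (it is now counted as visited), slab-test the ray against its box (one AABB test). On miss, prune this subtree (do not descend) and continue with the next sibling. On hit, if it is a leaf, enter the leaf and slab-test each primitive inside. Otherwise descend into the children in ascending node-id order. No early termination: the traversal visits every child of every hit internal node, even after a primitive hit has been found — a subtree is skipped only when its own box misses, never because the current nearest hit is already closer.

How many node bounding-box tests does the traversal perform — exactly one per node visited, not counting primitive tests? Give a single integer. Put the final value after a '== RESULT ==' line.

Traverse from the root:
N0 x:[-1,36] y:[-8/3,29/3] z:[-25/3,14/3] -> hit [-1,14/3], descend [2, 9]
  N2 x:[-1,36] y:[-8/3,22/3] z:[-7/3,14/3] -> hit [-1,14/3], descend [1, 3]
    N1 x:[-1,23] y:[-1/3,19/3] z:[2/3,14/3] -> hit [2/3,14/3] leaf, test {P0(miss), P8(miss), P11(miss)}
    N3 x:[27,36] y:[-8/3,22/3] z:[-7/3,14/3] -> miss, prune
  N9 x:[0,25] y:[-7/3,29/3] z:[-25/3,-4/3] -> miss, prune

order=[0, 2, 1, 3, 9]  |boxes|=5  |leaves|=1  hit=miss

== RESULT ==
5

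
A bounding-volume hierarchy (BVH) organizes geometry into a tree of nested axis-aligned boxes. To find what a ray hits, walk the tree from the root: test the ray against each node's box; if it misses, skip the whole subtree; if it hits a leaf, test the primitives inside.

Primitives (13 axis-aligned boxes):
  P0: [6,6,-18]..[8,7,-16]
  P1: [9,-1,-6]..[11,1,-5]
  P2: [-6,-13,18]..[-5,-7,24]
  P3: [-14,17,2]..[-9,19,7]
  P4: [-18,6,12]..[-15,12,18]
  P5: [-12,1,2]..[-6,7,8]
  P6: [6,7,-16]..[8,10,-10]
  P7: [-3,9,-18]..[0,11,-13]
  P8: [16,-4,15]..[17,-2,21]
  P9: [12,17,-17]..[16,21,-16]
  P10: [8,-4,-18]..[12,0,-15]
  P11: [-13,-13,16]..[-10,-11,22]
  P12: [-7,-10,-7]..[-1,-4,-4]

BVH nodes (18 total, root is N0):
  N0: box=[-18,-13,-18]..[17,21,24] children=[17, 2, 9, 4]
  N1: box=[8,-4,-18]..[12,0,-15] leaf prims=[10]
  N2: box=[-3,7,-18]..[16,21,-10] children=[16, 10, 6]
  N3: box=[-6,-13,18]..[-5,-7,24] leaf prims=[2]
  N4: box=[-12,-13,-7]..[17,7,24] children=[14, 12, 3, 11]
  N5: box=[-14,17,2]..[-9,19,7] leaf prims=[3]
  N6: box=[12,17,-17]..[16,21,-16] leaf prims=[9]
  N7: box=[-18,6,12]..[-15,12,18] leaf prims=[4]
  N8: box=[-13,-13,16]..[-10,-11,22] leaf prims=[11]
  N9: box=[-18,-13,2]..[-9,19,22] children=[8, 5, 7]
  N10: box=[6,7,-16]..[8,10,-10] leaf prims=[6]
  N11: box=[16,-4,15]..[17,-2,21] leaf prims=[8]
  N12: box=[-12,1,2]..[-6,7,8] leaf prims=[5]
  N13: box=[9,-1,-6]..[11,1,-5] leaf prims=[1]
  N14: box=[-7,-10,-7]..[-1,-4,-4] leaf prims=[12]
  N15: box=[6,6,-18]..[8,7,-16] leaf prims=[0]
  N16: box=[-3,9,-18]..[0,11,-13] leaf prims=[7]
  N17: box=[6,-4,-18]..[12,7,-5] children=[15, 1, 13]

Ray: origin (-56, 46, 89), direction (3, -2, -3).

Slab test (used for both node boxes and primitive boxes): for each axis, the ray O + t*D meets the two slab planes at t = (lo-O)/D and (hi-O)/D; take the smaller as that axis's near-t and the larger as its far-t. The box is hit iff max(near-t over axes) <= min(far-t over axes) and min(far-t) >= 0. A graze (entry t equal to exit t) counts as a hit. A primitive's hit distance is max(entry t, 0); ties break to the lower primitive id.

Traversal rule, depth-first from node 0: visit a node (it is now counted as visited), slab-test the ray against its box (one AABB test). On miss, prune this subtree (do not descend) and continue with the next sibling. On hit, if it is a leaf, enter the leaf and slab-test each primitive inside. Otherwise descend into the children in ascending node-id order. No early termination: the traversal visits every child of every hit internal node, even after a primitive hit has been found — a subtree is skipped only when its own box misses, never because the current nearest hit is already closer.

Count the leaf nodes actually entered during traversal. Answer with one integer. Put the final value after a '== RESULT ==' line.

Traverse from the root:
N0 x:[38/3,73/3] y:[25/2,59/2] z:[65/3,107/3] -> hit [65/3,73/3], descend [2, 4, 9, 17]
  N2 x:[53/3,24] y:[25/2,39/2] z:[33,107/3] -> miss, prune
  N4 x:[44/3,73/3] y:[39/2,59/2] z:[65/3,32] -> hit [65/3,73/3], descend [3, 11, 12, 14]
    N3 x:[50/3,17] y:[53/2,59/2] z:[65/3,71/3] -> miss, prune
    N11 x:[24,73/3] y:[24,25] z:[68/3,74/3] -> hit [24,73/3] leaf, test {P8@t=24}
    N12 x:[44/3,50/3] y:[39/2,45/2] z:[27,29] -> miss, prune
    N14 x:[49/3,55/3] y:[25,28] z:[31,32] -> miss, prune
  N9 x:[38/3,47/3] y:[27/2,59/2] z:[67/3,29] -> miss, prune
  N17 x:[62/3,68/3] y:[39/2,25] z:[94/3,107/3] -> miss, prune

Visited [0, 2, 4, 3, 11, 12, 14, 9, 17]. Tests: 9 box, 1 leaf. Nearest: P8.

== RESULT ==
1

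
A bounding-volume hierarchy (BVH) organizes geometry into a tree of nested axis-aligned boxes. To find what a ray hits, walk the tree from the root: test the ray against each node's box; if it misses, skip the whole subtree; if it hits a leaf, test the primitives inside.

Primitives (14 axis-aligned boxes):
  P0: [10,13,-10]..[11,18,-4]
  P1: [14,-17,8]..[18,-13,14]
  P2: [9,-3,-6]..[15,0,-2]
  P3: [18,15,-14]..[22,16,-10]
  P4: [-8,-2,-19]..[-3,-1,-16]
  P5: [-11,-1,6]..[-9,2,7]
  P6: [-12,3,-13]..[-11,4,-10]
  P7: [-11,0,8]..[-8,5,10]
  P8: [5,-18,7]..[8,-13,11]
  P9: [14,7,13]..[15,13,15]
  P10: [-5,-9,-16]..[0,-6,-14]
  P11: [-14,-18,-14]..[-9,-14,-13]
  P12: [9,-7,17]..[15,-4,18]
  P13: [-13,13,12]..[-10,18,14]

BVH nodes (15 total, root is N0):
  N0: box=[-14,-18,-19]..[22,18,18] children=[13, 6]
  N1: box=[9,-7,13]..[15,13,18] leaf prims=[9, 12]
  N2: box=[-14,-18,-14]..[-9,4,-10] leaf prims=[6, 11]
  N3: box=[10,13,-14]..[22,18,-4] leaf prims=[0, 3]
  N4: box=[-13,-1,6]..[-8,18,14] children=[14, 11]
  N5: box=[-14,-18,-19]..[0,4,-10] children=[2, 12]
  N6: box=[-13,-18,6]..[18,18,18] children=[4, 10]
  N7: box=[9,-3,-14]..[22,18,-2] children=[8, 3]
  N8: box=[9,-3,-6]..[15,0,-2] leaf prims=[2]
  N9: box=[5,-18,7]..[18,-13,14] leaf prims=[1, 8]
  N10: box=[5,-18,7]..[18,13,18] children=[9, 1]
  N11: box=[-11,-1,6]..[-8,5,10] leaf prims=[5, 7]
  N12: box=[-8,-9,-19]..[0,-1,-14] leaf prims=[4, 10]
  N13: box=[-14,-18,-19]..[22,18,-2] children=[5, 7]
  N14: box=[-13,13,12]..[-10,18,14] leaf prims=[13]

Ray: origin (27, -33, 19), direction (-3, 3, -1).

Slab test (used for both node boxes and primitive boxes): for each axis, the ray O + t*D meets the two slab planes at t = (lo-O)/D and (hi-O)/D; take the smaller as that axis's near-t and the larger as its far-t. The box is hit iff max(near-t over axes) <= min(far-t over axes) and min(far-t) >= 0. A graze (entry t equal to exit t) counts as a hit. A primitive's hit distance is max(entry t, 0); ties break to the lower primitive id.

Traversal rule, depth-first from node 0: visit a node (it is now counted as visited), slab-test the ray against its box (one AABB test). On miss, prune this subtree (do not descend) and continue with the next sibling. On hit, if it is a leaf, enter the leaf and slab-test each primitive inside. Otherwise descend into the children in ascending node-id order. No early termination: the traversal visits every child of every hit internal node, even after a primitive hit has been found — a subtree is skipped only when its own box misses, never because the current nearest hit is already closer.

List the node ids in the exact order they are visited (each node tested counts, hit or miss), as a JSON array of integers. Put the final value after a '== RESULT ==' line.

Traverse from the root:
N0 x:[5/3,41/3] y:[5,17] z:[1,38] -> hit [5,41/3], descend [6, 13]
  N6 x:[3,40/3] y:[5,17] z:[1,13] -> hit [5,13], descend [4, 10]
    N4 x:[35/3,40/3] y:[32/3,17] z:[5,13] -> hit [35/3,13], descend [11, 14]
      N11 x:[35/3,38/3] y:[32/3,38/3] z:[9,13] -> hit [35/3,38/3] leaf, test {P5(miss), P7(miss)}
      N14 x:[37/3,40/3] y:[46/3,17] z:[5,7] -> miss, prune
    N10 x:[3,22/3] y:[5,46/3] z:[1,12] -> hit [5,22/3], descend [1, 9]
      N1 x:[4,6] y:[26/3,46/3] z:[1,6] -> miss, prune
      N9 x:[3,22/3] y:[5,20/3] z:[5,12] -> hit [5,20/3] leaf, test {P1(miss), P8(miss)}
  N13 x:[5/3,41/3] y:[5,17] z:[21,38] -> miss, prune

order=[0, 6, 4, 11, 14, 10, 1, 9, 13]  |boxes|=9  |leaves|=2  hit=miss

== RESULT ==
[0, 6, 4, 11, 14, 10, 1, 9, 13]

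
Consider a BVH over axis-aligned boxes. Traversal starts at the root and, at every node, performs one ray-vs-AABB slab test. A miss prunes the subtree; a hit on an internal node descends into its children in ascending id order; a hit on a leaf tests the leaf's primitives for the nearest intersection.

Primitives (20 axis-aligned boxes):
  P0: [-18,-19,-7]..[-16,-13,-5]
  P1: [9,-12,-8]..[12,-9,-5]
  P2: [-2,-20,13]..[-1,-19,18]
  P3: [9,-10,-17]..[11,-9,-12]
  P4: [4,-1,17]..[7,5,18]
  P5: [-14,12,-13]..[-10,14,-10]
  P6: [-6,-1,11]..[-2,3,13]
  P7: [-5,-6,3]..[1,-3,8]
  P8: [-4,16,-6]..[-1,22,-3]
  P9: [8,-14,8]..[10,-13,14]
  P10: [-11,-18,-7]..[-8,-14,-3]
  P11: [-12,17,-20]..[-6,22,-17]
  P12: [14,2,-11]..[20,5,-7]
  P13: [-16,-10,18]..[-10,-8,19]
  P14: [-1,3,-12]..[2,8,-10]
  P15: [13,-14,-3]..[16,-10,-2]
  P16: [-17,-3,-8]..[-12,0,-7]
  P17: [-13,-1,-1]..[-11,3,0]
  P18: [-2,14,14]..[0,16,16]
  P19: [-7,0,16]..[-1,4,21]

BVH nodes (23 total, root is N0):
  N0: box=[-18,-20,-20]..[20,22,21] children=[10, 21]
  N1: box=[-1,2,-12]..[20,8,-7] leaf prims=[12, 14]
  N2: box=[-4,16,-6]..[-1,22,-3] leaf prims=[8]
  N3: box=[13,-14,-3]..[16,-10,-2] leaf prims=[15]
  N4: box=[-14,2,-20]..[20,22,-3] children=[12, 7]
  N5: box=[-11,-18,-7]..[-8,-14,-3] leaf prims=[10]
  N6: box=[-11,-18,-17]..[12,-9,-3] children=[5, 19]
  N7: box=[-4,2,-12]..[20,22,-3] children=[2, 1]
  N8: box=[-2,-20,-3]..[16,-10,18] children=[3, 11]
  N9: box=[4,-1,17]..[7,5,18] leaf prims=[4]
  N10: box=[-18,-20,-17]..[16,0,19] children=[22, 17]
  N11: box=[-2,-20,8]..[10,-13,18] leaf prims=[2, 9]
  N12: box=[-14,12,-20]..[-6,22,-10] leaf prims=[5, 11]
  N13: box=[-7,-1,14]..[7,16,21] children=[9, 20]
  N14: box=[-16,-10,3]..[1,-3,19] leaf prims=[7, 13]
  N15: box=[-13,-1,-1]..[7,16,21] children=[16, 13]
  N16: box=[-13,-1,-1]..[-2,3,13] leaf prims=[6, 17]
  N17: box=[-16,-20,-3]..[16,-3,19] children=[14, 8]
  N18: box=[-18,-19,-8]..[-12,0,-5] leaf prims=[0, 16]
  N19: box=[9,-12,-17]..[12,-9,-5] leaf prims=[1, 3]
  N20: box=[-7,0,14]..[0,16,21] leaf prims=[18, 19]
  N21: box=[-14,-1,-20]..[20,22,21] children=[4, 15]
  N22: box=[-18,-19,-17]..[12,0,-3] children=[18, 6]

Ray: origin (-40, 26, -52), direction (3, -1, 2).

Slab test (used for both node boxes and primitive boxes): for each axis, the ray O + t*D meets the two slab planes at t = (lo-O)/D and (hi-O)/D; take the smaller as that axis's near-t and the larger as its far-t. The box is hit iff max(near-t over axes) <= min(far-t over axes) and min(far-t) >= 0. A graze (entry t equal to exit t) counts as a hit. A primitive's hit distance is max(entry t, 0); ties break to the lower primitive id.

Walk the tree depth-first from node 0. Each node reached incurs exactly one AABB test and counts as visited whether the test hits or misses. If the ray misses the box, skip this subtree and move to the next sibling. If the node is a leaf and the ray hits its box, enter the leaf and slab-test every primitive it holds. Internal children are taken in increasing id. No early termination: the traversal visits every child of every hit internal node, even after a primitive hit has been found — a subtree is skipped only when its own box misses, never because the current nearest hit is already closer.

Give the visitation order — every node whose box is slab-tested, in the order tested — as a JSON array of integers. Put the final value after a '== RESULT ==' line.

Traverse from the root:
N0 x:[22/3,20] y:[4,46] z:[16,73/2] -> hit [16,20], descend [10, 21]
  N10 x:[22/3,56/3] y:[26,46] z:[35/2,71/2] -> miss, prune
  N21 x:[26/3,20] y:[4,27] z:[16,73/2] -> hit [16,20], descend [4, 15]
    N4 x:[26/3,20] y:[4,24] z:[16,49/2] -> hit [16,20], descend [7, 12]
      N7 x:[12,20] y:[4,24] z:[20,49/2] -> hit [20,20], descend [1, 2]
        N1 x:[13,20] y:[18,24] z:[20,45/2] -> hit [20,20] leaf, test {P12(miss), P14(miss)}
        N2 x:[12,13] y:[4,10] z:[23,49/2] -> miss, prune
      N12 x:[26/3,34/3] y:[4,14] z:[16,21] -> miss, prune
    N15 x:[9,47/3] y:[10,27] z:[51/2,73/2] -> miss, prune

9 AABB tests over nodes [0, 10, 21, 4, 7, 1, 2, 12, 15]; 1 leaf entered; closest miss.

== RESULT ==
[0, 10, 21, 4, 7, 1, 2, 12, 15]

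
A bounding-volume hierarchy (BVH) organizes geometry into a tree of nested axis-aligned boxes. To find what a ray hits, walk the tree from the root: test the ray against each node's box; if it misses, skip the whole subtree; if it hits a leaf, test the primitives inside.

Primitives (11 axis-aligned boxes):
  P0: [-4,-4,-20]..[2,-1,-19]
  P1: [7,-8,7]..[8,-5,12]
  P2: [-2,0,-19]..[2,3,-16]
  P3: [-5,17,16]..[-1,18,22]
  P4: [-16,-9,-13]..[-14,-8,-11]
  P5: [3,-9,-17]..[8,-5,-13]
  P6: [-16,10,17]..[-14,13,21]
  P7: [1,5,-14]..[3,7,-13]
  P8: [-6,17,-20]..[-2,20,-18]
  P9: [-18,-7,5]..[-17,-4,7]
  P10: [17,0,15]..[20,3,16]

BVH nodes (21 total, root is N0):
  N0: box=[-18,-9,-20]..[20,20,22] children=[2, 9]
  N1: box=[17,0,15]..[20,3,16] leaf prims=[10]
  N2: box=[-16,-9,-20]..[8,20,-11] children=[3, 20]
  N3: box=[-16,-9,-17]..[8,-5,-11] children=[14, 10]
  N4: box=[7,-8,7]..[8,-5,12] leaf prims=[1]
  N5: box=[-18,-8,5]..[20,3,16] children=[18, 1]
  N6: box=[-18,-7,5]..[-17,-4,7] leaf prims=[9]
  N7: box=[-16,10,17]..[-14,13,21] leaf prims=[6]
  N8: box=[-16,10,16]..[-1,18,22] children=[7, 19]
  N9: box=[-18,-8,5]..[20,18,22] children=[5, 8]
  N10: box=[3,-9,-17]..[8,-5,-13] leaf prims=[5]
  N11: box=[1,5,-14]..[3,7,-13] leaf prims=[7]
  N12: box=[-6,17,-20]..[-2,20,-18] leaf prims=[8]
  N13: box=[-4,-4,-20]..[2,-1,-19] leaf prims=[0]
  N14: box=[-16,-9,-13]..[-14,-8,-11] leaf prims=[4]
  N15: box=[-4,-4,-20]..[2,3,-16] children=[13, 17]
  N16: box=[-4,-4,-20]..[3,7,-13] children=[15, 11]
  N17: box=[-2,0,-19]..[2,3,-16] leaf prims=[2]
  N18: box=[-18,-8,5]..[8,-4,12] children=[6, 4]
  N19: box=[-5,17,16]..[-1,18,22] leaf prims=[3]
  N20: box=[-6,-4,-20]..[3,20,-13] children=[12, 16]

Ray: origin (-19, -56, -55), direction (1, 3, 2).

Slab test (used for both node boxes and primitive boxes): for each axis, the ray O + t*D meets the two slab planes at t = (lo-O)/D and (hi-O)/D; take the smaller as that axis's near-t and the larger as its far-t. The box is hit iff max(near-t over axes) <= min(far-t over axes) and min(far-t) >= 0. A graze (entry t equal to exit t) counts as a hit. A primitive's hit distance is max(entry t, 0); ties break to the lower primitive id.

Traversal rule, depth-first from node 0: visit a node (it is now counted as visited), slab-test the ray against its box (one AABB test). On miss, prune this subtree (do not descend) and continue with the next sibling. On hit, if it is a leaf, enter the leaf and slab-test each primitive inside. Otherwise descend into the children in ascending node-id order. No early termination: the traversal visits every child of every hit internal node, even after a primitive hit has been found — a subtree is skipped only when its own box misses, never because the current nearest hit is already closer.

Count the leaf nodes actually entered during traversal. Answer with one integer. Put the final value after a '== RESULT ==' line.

Walk:
N0 x:[1,39] y:[47/3,76/3] z:[35/2,77/2] -> hit [35/2,76/3], descend [2, 9]
  N2 x:[3,27] y:[47/3,76/3] z:[35/2,22] -> hit [35/2,22], descend [3, 20]
    N3 x:[3,27] y:[47/3,17] z:[19,22] -> miss, prune
    N20 x:[13,22] y:[52/3,76/3] z:[35/2,21] -> hit [35/2,21], descend [12, 16]
      N12 x:[13,17] y:[73/3,76/3] z:[35/2,37/2] -> miss, prune
      N16 x:[15,22] y:[52/3,21] z:[35/2,21] -> hit [35/2,21], descend [11, 15]
        N11 x:[20,22] y:[61/3,21] z:[41/2,21] -> hit [41/2,21] leaf, test {P7@t=41/2}
        N15 x:[15,21] y:[52/3,59/3] z:[35/2,39/2] -> hit [35/2,39/2], descend [13, 17]
          N13 x:[15,21] y:[52/3,55/3] z:[35/2,18] -> hit [35/2,18] leaf, test {P0@t=35/2}
          N17 x:[17,21] y:[56/3,59/3] z:[18,39/2] -> hit [56/3,39/2] leaf, test {P2@t=56/3}
  N9 x:[1,39] y:[16,74/3] z:[30,77/2] -> miss, prune

11 AABB tests over nodes [0, 2, 3, 20, 12, 16, 11, 15, 13, 17, 9]; 3 leaves entered; closest P0.

== RESULT ==
3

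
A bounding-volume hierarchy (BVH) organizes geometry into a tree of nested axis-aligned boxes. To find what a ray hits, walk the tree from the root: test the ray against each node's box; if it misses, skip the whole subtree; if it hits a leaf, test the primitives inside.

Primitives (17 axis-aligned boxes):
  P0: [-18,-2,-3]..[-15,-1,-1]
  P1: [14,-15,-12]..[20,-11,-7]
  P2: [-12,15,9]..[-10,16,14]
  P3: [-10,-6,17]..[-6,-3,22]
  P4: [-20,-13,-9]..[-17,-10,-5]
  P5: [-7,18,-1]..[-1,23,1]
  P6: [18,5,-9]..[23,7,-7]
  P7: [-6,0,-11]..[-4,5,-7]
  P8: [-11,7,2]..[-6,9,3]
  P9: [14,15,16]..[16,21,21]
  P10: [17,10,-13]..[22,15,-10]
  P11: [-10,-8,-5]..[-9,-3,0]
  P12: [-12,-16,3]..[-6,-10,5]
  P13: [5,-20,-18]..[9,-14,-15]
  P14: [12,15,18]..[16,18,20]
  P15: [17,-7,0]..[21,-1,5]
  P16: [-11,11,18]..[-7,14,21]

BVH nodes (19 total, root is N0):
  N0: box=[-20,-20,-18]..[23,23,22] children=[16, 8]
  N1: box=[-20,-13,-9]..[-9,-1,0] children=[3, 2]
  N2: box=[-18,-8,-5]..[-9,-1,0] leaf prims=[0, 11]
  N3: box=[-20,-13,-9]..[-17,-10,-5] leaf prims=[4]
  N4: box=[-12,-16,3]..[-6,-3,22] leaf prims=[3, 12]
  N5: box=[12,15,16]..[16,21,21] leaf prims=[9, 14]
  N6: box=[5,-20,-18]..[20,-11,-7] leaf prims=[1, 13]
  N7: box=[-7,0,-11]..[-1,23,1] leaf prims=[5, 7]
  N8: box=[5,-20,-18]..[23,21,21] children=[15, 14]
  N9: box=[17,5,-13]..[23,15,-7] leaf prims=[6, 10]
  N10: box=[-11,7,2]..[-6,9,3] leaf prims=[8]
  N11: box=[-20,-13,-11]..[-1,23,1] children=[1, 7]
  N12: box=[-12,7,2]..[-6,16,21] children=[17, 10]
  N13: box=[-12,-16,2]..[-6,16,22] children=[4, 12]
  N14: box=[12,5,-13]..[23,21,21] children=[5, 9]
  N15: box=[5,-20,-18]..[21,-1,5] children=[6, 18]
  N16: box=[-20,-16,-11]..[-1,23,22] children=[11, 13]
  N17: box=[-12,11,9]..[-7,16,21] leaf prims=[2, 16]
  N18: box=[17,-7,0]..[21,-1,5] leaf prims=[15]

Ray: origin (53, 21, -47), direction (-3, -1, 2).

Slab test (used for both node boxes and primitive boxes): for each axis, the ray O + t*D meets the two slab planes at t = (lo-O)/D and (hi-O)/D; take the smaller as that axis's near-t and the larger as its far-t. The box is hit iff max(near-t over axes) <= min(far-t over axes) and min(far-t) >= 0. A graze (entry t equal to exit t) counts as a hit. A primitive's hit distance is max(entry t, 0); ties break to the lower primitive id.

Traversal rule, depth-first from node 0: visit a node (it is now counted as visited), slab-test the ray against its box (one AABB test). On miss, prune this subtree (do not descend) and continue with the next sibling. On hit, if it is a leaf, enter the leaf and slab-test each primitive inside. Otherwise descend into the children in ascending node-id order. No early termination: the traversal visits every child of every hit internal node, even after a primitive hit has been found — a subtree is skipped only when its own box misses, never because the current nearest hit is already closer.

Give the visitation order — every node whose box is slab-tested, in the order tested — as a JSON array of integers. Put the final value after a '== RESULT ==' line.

Walk:
N0 x:[10,73/3] y:[-2,41] z:[29/2,69/2] -> hit [29/2,73/3], descend [8, 16]
  N8 x:[10,16] y:[0,41] z:[29/2,34] -> hit [29/2,16], descend [14, 15]
    N14 x:[10,41/3] y:[0,16] z:[17,34] -> miss, prune
    N15 x:[32/3,16] y:[22,41] z:[29/2,26] -> miss, prune
  N16 x:[18,73/3] y:[-2,37] z:[18,69/2] -> hit [18,73/3], descend [11, 13]
    N11 x:[18,73/3] y:[-2,34] z:[18,24] -> hit [18,24], descend [1, 7]
      N1 x:[62/3,73/3] y:[22,34] z:[19,47/2] -> hit [22,47/2], descend [2, 3]
        N2 x:[62/3,71/3] y:[22,29] z:[21,47/2] -> hit [22,47/2] leaf, test {P0@t=68/3, P11(miss)}
        N3 x:[70/3,73/3] y:[31,34] z:[19,21] -> miss, prune
      N7 x:[18,20] y:[-2,21] z:[18,24] -> hit [18,20] leaf, test {P5(miss), P7@t=19}
    N13 x:[59/3,65/3] y:[5,37] z:[49/2,69/2] -> miss, prune

order=[0, 8, 14, 15, 16, 11, 1, 2, 3, 7, 13]  |boxes|=11  |leaves|=2  hit=P7

== RESULT ==
[0, 8, 14, 15, 16, 11, 1, 2, 3, 7, 13]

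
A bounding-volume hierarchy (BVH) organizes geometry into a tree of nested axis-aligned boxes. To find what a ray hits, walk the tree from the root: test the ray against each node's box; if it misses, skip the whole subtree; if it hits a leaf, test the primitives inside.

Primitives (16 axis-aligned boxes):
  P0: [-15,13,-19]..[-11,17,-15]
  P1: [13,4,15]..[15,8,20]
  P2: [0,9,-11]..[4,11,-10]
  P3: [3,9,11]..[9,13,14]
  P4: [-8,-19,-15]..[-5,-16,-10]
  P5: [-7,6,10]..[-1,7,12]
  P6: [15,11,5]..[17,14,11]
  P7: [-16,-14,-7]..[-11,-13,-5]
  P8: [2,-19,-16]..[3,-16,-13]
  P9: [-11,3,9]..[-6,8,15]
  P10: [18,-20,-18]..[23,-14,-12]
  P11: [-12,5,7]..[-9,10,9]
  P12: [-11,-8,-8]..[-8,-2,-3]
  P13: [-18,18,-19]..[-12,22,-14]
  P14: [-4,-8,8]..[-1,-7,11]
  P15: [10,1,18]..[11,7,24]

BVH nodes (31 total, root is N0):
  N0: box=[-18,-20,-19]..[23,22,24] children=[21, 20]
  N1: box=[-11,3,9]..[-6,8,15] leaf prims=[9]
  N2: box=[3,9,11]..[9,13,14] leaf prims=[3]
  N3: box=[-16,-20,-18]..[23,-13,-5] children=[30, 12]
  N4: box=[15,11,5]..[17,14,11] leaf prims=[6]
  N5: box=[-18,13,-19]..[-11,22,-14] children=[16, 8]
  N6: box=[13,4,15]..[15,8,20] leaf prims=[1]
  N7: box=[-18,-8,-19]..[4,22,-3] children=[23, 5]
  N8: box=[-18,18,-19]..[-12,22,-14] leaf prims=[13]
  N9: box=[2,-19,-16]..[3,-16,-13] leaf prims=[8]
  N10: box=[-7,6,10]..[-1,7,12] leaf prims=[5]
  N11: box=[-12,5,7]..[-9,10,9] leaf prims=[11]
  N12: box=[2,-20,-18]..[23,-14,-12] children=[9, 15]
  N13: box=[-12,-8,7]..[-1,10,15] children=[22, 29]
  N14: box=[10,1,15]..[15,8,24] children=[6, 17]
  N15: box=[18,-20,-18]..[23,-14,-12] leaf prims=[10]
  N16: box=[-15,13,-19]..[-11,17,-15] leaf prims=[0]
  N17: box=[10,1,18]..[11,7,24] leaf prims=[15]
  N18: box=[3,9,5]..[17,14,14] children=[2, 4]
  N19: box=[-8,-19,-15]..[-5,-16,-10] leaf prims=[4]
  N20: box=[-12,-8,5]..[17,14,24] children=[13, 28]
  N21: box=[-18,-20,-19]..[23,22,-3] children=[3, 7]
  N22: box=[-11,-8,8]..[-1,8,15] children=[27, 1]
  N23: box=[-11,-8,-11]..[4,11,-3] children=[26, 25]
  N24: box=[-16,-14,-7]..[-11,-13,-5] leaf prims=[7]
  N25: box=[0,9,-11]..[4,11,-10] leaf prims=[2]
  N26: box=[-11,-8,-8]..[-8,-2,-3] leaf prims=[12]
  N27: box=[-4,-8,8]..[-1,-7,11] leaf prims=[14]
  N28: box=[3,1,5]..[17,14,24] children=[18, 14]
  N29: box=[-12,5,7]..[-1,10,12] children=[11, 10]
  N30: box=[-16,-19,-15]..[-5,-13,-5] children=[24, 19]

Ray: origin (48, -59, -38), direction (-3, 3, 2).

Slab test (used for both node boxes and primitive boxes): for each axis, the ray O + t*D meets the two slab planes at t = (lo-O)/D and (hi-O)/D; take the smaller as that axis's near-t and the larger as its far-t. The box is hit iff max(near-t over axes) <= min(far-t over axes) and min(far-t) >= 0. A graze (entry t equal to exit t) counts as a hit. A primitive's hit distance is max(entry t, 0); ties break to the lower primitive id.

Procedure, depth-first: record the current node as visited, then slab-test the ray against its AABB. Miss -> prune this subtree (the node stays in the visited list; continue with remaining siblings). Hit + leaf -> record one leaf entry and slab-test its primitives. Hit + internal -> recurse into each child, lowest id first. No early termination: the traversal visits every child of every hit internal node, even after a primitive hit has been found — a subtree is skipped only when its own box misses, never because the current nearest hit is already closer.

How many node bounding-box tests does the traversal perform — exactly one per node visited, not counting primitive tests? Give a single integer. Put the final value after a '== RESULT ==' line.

Walk:
N0 x:[25/3,22] y:[13,27] z:[19/2,31] -> hit [13,22], descend [20, 21]
  N20 x:[31/3,20] y:[17,73/3] z:[43/2,31] -> miss, prune
  N21 x:[25/3,22] y:[13,27] z:[19/2,35/2] -> hit [13,35/2], descend [3, 7]
    N3 x:[25/3,64/3] y:[13,46/3] z:[10,33/2] -> hit [13,46/3], descend [12, 30]
      N12 x:[25/3,46/3] y:[13,15] z:[10,13] -> hit [13,13], descend [9, 15]
        N9 x:[15,46/3] y:[40/3,43/3] z:[11,25/2] -> miss, prune
        N15 x:[25/3,10] y:[13,15] z:[10,13] -> miss, prune
      N30 x:[53/3,64/3] y:[40/3,46/3] z:[23/2,33/2] -> miss, prune
    N7 x:[44/3,22] y:[17,27] z:[19/2,35/2] -> hit [17,35/2], descend [5, 23]
      N5 x:[59/3,22] y:[24,27] z:[19/2,12] -> miss, prune
      N23 x:[44/3,59/3] y:[17,70/3] z:[27/2,35/2] -> hit [17,35/2], descend [25, 26]
        N25 x:[44/3,16] y:[68/3,70/3] z:[27/2,14] -> miss, prune
        N26 x:[56/3,59/3] y:[17,19] z:[15,35/2] -> miss, prune

Summary -> nodes [0, 20, 21, 3, 12, 9, 15, 30, 7, 5, 23, 25, 26]; box-tests=13; leaf-entries=0; first=miss

== RESULT ==
13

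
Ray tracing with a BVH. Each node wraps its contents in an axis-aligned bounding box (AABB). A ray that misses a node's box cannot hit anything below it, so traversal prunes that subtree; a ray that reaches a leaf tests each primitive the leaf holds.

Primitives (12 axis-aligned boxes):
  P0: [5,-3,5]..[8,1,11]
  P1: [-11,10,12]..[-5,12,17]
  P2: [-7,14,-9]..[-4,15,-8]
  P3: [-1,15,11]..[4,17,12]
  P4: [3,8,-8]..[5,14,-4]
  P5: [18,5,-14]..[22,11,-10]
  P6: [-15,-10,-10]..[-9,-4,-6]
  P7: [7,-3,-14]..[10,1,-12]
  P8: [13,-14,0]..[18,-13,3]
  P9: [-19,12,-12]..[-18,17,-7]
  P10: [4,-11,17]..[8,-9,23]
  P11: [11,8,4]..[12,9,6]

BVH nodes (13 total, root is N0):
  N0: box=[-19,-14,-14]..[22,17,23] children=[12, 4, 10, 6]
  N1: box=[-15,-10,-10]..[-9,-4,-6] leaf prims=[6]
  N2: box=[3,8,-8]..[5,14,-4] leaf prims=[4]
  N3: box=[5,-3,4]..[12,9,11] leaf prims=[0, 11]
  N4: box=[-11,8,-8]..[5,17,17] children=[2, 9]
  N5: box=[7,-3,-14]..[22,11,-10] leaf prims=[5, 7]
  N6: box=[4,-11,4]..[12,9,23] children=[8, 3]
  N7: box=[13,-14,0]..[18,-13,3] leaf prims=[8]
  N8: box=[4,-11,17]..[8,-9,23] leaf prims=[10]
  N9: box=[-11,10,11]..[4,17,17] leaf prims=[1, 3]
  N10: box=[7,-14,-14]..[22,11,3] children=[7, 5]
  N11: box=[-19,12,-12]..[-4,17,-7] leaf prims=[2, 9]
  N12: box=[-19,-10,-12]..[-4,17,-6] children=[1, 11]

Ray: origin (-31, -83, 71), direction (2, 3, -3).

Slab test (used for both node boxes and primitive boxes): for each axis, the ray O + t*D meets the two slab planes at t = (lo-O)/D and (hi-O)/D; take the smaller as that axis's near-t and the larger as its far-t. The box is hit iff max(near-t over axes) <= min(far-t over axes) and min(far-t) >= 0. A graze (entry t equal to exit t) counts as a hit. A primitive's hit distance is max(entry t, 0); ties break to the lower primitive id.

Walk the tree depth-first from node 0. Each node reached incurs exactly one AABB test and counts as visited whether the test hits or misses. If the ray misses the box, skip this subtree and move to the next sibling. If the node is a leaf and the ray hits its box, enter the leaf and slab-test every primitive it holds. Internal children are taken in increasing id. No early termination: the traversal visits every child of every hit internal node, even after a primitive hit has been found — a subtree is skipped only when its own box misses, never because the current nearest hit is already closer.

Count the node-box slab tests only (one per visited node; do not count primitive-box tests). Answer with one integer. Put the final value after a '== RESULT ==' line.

Trace the traversal:
N0 x:[6,53/2] y:[23,100/3] z:[16,85/3] -> hit [23,53/2], descend [4, 6, 10, 12]
  N4 x:[10,18] y:[91/3,100/3] z:[18,79/3] -> miss, prune
  N6 x:[35/2,43/2] y:[24,92/3] z:[16,67/3] -> miss, prune
  N10 x:[19,53/2] y:[23,94/3] z:[68/3,85/3] -> hit [23,53/2], descend [5, 7]
    N5 x:[19,53/2] y:[80/3,94/3] z:[27,85/3] -> miss, prune
    N7 x:[22,49/2] y:[23,70/3] z:[68/3,71/3] -> hit [23,70/3] leaf, test {P8@t=23}
  N12 x:[6,27/2] y:[73/3,100/3] z:[77/3,83/3] -> miss, prune

order=[0, 4, 6, 10, 5, 7, 12]  |boxes|=7  |leaves|=1  hit=P8

== RESULT ==
7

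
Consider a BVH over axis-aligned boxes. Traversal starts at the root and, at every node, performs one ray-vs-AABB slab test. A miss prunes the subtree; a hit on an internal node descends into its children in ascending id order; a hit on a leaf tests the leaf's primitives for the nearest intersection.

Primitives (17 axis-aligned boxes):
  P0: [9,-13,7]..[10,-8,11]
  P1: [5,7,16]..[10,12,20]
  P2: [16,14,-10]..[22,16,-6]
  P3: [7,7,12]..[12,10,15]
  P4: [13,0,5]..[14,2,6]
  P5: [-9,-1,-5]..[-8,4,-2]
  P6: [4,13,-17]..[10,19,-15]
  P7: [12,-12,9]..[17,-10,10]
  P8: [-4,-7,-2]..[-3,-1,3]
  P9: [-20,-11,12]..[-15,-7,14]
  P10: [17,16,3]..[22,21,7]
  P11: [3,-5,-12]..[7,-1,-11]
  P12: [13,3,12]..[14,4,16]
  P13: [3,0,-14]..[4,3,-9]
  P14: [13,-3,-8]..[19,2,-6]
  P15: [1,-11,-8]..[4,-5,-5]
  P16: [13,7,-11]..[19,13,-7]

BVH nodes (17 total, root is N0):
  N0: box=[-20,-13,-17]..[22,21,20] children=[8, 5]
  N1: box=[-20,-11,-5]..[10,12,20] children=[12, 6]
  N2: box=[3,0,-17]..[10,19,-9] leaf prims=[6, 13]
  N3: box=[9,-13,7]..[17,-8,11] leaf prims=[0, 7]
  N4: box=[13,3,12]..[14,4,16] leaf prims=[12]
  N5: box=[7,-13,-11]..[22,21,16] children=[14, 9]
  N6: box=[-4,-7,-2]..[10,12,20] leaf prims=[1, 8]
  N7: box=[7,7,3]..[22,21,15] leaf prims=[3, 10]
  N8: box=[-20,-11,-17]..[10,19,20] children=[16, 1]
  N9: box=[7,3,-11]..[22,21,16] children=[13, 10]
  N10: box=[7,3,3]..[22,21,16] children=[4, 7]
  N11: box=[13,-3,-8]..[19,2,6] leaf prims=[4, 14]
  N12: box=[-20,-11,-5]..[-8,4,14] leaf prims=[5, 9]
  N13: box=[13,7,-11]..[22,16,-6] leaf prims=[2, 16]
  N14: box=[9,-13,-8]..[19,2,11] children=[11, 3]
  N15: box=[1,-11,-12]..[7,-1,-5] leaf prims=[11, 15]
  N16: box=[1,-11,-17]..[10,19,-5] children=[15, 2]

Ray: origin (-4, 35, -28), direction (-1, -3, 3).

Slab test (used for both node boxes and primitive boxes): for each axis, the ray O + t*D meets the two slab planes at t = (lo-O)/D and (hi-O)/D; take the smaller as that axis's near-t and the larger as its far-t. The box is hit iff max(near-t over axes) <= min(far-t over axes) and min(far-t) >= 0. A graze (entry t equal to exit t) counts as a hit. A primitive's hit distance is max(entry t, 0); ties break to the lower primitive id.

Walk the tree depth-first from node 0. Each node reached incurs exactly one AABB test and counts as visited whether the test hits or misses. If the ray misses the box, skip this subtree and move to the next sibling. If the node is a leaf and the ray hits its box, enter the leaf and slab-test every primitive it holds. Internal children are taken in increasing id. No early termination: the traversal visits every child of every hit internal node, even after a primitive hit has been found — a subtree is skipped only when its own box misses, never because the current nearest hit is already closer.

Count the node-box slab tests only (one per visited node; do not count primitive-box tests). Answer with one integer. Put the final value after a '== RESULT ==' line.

Traverse from the root:
N0 x:[-26,16] y:[14/3,16] z:[11/3,16] -> hit [14/3,16], descend [5, 8]
  N5 x:[-26,-11] y:[14/3,16] z:[17/3,44/3] -> miss, prune
  N8 x:[-14,16] y:[16/3,46/3] z:[11/3,16] -> hit [16/3,46/3], descend [1, 16]
    N1 x:[-14,16] y:[23/3,46/3] z:[23/3,16] -> hit [23/3,46/3], descend [6, 12]
      N6 x:[-14,0] y:[23/3,14] z:[26/3,16] -> miss, prune
      N12 x:[4,16] y:[31/3,46/3] z:[23/3,14] -> hit [31/3,14] leaf, test {P5(miss), P9@t=14}
    N16 x:[-14,-5] y:[16/3,46/3] z:[11/3,23/3] -> miss, prune

7 AABB tests over nodes [0, 5, 8, 1, 6, 12, 16]; 1 leaf entered; closest P9.

== RESULT ==
7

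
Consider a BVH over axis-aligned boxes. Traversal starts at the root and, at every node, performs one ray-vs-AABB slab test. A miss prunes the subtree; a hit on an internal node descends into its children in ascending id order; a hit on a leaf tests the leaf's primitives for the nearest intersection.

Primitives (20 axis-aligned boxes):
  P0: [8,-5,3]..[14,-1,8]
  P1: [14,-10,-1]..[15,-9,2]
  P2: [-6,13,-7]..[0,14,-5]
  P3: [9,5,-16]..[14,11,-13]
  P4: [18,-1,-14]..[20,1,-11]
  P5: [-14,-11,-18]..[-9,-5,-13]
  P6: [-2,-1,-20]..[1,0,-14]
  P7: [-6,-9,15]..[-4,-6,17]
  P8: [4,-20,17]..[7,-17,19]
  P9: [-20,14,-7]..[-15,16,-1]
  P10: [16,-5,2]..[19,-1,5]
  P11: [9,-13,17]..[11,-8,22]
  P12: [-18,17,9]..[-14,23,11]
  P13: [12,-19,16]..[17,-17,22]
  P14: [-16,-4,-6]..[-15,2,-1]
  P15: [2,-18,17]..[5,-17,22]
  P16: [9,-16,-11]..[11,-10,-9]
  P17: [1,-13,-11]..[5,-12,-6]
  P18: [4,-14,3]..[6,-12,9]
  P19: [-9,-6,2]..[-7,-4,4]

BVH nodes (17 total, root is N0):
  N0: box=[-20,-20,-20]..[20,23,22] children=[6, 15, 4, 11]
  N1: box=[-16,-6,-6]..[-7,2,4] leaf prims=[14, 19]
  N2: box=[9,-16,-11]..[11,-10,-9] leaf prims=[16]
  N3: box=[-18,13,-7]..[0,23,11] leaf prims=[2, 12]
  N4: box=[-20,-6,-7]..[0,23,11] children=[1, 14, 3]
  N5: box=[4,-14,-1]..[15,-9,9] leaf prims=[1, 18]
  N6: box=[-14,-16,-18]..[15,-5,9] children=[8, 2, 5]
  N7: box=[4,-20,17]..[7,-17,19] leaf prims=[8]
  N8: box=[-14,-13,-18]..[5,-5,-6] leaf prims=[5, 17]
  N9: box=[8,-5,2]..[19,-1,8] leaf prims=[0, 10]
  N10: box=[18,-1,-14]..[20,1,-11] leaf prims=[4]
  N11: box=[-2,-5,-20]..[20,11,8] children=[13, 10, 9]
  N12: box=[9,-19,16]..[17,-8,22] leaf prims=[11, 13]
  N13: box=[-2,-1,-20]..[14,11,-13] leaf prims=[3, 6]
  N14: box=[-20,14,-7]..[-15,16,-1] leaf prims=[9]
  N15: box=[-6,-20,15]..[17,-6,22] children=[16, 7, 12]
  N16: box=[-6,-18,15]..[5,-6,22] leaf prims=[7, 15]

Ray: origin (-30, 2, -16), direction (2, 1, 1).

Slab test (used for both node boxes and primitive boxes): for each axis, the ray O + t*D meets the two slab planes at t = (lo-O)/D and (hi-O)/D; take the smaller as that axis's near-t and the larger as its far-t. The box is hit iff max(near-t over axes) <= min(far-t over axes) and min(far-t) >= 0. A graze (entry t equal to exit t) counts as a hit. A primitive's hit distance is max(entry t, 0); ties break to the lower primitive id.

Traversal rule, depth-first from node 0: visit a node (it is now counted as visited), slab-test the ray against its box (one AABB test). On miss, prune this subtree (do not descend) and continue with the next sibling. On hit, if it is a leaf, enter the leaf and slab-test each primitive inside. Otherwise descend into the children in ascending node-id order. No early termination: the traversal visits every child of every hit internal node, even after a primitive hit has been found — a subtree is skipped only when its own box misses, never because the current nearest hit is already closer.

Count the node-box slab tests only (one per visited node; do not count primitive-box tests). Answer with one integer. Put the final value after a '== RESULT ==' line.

Trace the traversal:
N0 x:[5,25] y:[-22,21] z:[-4,38] -> hit [5,21], descend [4, 6, 11, 15]
  N4 x:[5,15] y:[-8,21] z:[9,27] -> hit [9,15], descend [1, 3, 14]
    N1 x:[7,23/2] y:[-8,0] z:[10,20] -> miss, prune
    N3 x:[6,15] y:[11,21] z:[9,27] -> hit [11,15] leaf, test {P2(miss), P12(miss)}
    N14 x:[5,15/2] y:[12,14] z:[9,15] -> miss, prune
  N6 x:[8,45/2] y:[-18,-7] z:[-2,25] -> miss, prune
  N11 x:[14,25] y:[-7,9] z:[-4,24] -> miss, prune
  N15 x:[12,47/2] y:[-22,-8] z:[31,38] -> miss, prune

8 AABB tests over nodes [0, 4, 1, 3, 14, 6, 11, 15]; 1 leaf entered; closest miss.

== RESULT ==
8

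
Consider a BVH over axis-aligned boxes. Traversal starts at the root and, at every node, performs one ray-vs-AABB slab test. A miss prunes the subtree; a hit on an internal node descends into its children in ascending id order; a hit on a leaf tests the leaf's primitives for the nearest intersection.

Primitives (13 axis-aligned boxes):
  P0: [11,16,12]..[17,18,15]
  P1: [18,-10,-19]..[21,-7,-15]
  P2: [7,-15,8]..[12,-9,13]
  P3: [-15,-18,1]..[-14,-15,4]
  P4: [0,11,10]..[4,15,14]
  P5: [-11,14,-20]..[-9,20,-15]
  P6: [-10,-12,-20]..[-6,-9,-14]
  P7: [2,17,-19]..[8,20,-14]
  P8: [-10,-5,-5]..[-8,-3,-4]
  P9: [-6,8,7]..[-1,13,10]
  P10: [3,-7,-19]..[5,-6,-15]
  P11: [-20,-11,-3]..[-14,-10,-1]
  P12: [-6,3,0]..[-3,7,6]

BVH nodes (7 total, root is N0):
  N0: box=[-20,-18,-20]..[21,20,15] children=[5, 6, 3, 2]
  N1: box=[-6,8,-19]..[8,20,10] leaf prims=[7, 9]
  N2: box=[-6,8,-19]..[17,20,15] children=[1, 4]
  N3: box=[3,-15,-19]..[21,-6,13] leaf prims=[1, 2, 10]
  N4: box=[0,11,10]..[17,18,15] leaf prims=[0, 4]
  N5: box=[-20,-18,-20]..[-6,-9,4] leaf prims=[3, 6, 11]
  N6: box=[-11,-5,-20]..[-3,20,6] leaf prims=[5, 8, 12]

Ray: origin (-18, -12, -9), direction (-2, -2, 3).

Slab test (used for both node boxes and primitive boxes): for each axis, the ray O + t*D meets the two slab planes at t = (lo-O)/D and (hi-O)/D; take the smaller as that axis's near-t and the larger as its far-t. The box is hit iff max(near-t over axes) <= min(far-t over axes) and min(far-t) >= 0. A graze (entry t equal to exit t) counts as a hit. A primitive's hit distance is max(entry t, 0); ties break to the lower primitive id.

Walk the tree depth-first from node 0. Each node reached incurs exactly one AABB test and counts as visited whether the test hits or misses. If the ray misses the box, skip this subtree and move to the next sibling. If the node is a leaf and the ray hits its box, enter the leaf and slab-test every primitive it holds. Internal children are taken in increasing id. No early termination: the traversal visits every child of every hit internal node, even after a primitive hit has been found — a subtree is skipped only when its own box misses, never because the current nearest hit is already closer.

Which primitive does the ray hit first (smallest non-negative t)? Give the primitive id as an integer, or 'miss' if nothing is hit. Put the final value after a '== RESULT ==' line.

Trace the traversal:
N0 x:[-39/2,1] y:[-16,3] z:[-11/3,8] -> hit [-11/3,1], descend [2, 3, 5, 6]
  N2 x:[-35/2,-6] y:[-16,-10] z:[-10/3,8] -> miss, prune
  N3 x:[-39/2,-21/2] y:[-3,3/2] z:[-10/3,22/3] -> miss, prune
  N5 x:[-6,1] y:[-3/2,3] z:[-11/3,13/3] -> hit [-3/2,1] leaf, test {P3(miss), P6(miss), P11(miss)}
  N6 x:[-15/2,-7/2] y:[-16,-7/2] z:[-11/3,5] -> miss, prune

Summary -> nodes [0, 2, 3, 5, 6]; box-tests=5; leaf-entries=1; first=miss

== RESULT ==
miss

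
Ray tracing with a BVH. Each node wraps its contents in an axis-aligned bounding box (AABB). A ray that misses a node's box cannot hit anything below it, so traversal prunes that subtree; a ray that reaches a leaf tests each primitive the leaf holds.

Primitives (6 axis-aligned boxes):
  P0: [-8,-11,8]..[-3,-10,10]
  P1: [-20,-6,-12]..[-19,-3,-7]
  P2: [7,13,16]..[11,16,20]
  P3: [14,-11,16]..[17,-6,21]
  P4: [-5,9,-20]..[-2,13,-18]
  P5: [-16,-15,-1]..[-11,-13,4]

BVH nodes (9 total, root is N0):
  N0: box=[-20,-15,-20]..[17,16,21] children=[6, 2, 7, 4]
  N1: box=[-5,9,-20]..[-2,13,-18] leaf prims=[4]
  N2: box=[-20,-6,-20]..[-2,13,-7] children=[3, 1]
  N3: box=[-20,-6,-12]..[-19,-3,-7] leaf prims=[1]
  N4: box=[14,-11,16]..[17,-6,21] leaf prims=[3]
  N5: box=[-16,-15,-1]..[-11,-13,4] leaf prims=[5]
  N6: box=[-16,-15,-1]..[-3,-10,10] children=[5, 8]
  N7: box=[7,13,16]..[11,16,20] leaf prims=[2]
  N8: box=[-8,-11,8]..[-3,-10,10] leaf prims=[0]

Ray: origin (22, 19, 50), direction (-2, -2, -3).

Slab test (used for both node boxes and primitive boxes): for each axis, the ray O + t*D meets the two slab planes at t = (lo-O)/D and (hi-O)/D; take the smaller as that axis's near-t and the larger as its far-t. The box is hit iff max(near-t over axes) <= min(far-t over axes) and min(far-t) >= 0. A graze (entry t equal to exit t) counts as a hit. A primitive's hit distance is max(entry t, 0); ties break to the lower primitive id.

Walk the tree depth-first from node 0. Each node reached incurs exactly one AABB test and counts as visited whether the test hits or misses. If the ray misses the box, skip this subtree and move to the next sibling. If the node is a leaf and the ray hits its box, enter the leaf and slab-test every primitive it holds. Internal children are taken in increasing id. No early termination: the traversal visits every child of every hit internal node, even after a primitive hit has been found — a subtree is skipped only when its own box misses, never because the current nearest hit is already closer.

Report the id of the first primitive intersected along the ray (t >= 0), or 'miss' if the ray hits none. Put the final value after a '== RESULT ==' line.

Trace the traversal:
N0 x:[5/2,21] y:[3/2,17] z:[29/3,70/3] -> hit [29/3,17], descend [2, 4, 6, 7]
  N2 x:[12,21] y:[3,25/2] z:[19,70/3] -> miss, prune
  N4 x:[5/2,4] y:[25/2,15] z:[29/3,34/3] -> miss, prune
  N6 x:[25/2,19] y:[29/2,17] z:[40/3,17] -> hit [29/2,17], descend [5, 8]
    N5 x:[33/2,19] y:[16,17] z:[46/3,17] -> hit [33/2,17] leaf, test {P5@t=33/2}
    N8 x:[25/2,15] y:[29/2,15] z:[40/3,14] -> miss, prune
  N7 x:[11/2,15/2] y:[3/2,3] z:[10,34/3] -> miss, prune

7 AABB tests over nodes [0, 2, 4, 6, 5, 8, 7]; 1 leaf entered; closest P5.

== RESULT ==
5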